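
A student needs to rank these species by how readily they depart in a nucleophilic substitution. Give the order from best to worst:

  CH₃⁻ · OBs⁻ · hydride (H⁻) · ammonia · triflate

A good leaving group is a weak base: the lower the pKₐ of its conjugate acid, the more readily it departs.
triflate: pKₐ(CF₃SO₃H (triflic acid)) ≈ -14
OBs⁻: pKₐ(p-BrC₆H₄SO₃H) ≈ -2.8
ammonia: pKₐ(NH₄⁺) ≈ 9.2
hydride (H⁻): pKₐ(H₂) ≈ 36
CH₃⁻: pKₐ(CH₄) ≈ 48

triflate > OBs⁻ > ammonia > hydride (H⁻) > CH₃⁻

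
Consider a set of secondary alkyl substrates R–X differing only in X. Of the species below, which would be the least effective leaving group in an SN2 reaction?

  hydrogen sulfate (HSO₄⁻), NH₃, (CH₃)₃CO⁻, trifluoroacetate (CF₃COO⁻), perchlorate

(CH₃)₃CO⁻

The more stable X⁻ (or X) is on its own — i.e. the weaker a base it is — the better a leaving group it makes.
perchlorate: pKₐ(HClO₄) ≈ -10
hydrogen sulfate (HSO₄⁻): pKₐ(H₂SO₄) ≈ -3
trifluoroacetate (CF₃COO⁻): pKₐ(CF₃COOH) ≈ 0.2
NH₃: pKₐ(NH₄⁺) ≈ 9.2
(CH₃)₃CO⁻: pKₐ(t-BuOH) ≈ 18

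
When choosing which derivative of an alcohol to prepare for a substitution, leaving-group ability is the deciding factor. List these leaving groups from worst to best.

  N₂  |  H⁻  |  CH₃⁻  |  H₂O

N₂: no meaningful conjugate acid; N₂ departs as an exceptionally stable neutral molecule
H₂O: pKₐ(H₃O⁺) ≈ -1.7 — neutral; leaves from a protonated alcohol (R–OH₂⁺)
H⁻: pKₐ(H₂) ≈ 36 — extremely strong base; leaves only in special hydride-transfer contexts
CH₃⁻: pKₐ(CH₄) ≈ 48
The question asks for worst first, so the sequence is read in increasing leaving-group ability.

CH₃⁻ < H⁻ < H₂O < N₂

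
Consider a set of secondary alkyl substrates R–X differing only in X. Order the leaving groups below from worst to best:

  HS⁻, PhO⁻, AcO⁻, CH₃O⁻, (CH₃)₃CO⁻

(CH₃)₃CO⁻ < CH₃O⁻ < PhO⁻ < HS⁻ < AcO⁻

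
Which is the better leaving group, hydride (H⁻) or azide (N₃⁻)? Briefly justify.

azide (N₃⁻) is the better leaving group.
pKₐ(HN₃) ≈ 4.7 versus pKₐ(H₂) ≈ 36: azide (N₃⁻) is the much weaker base.
Linear, resonance-stabilised.

azide (N₃⁻)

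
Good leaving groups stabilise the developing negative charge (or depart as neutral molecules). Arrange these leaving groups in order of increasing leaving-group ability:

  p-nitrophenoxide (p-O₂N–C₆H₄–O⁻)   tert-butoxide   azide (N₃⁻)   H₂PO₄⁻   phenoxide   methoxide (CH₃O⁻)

tert-butoxide < methoxide (CH₃O⁻) < phenoxide < p-nitrophenoxide (p-O₂N–C₆H₄–O⁻) < azide (N₃⁻) < H₂PO₄⁻

Leaving-group ability tracks the stability of the departed species; conjugate-acid pKₐ is the usual yardstick (lower pKₐ → better LG).
H₂PO₄⁻: pKₐ(H₃PO₄) ≈ 2.1
azide (N₃⁻): pKₐ(HN₃) ≈ 4.7
p-nitrophenoxide (p-O₂N–C₆H₄–O⁻): pKₐ(p-nitrophenol) ≈ 7.2
phenoxide: pKₐ(C₆H₅OH (phenol)) ≈ 10
methoxide (CH₃O⁻): pKₐ(CH₃OH) ≈ 15.5
tert-butoxide: pKₐ(t-BuOH) ≈ 18
Listed from poorest to best leaving group as asked.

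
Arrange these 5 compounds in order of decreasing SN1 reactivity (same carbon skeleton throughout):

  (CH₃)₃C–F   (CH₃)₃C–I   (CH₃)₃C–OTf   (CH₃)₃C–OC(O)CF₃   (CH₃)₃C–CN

Same R in every case — rank the leaving groups.
A good leaving group is a weak base: the lower the pKₐ of its conjugate acid, the more readily it departs.
(CH₃)₃C–OTf loses OTf⁻: pKₐ(CF₃SO₃H (triflic acid)) ≈ -14
(CH₃)₃C–I loses I⁻: pKₐ(HI) ≈ -10
(CH₃)₃C–OC(O)CF₃ loses CF₃COO⁻: pKₐ(CF₃COOH) ≈ 0.2
(CH₃)₃C–F loses F⁻: pKₐ(HF) ≈ 3.2
(CH₃)₃C–CN loses CN⁻: pKₐ(HCN) ≈ 9.2

(CH₃)₃C–OTf > (CH₃)₃C–I > (CH₃)₃C–OC(O)CF₃ > (CH₃)₃C–F > (CH₃)₃C–CN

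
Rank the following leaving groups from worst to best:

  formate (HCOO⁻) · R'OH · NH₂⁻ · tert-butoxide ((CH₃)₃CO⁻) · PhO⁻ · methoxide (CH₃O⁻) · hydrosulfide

R'OH: pKₐ(R'OH₂⁺) ≈ -2.4
formate (HCOO⁻): pKₐ(HCOOH) ≈ 3.8
hydrosulfide: pKₐ(H₂S) ≈ 7
PhO⁻: pKₐ(C₆H₅OH (phenol)) ≈ 10
methoxide (CH₃O⁻): pKₐ(CH₃OH) ≈ 15.5
tert-butoxide ((CH₃)₃CO⁻): pKₐ(t-BuOH) ≈ 18
NH₂⁻: pKₐ(NH₃) ≈ 38
The question asks for worst first, so the sequence is read in increasing leaving-group ability.

NH₂⁻ < tert-butoxide ((CH₃)₃CO⁻) < methoxide (CH₃O⁻) < PhO⁻ < hydrosulfide < formate (HCOO⁻) < R'OH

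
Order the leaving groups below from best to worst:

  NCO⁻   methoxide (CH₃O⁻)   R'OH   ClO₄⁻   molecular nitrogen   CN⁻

molecular nitrogen > ClO₄⁻ > R'OH > NCO⁻ > CN⁻ > methoxide (CH₃O⁻)

molecular nitrogen: no meaningful conjugate acid; N₂ departs as an exceptionally stable neutral molecule
ClO₄⁻: pKₐ(HClO₄) ≈ -10
R'OH: pKₐ(R'OH₂⁺) ≈ -2.4
NCO⁻: pKₐ(HOCN) ≈ 3.5
CN⁻: pKₐ(HCN) ≈ 9.2 — sp carbon stabilises the charge somewhat, but still a poor LG
methoxide (CH₃O⁻): pKₐ(CH₃OH) ≈ 15.5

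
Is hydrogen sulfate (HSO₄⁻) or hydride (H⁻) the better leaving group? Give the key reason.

hydrogen sulfate (HSO₄⁻) is the better leaving group.
pKₐ(H₂SO₄) ≈ -3 versus pKₐ(H₂) ≈ 36: hydrogen sulfate (HSO₄⁻) is the much weaker base.
Conjugate base of a strong mineral acid.

hydrogen sulfate (HSO₄⁻)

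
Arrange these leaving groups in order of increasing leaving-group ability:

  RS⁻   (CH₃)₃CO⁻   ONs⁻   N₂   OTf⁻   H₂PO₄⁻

The more stable X⁻ (or X) is on its own — i.e. the weaker a base it is — the better a leaving group it makes.
N₂: no meaningful conjugate acid; N₂ departs as an exceptionally stable neutral molecule
OTf⁻: pKₐ(CF₃SO₃H (triflic acid)) ≈ -14 — charge spread over three oxygens and a CF₃ group; the premier leaving group in synthesis
ONs⁻: pKₐ(p-O₂NC₆H₄SO₃H) ≈ -3.5 — p-nitro group further stabilises the sulfonate
H₂PO₄⁻: pKₐ(H₃PO₄) ≈ 2.1 — moderate base; biological leaving group after further activation
RS⁻: pKₐ(RSH (a thiol)) ≈ 10.5 — moderately basic; rarely leaves without activation
(CH₃)₃CO⁻: pKₐ(t-BuOH) ≈ 18 — bulky, strongly basic alkoxide
Reversing gives the worst-to-best order requested.

(CH₃)₃CO⁻ < RS⁻ < H₂PO₄⁻ < ONs⁻ < OTf⁻ < N₂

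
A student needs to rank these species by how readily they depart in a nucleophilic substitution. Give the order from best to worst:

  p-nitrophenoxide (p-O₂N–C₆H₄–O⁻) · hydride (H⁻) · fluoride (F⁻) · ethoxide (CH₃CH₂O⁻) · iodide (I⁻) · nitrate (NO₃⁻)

iodide (I⁻) > nitrate (NO₃⁻) > fluoride (F⁻) > p-nitrophenoxide (p-O₂N–C₆H₄–O⁻) > ethoxide (CH₃CH₂O⁻) > hydride (H⁻)

iodide (I⁻): pKₐ(HI) ≈ -10 — large, highly polarisable; very weak base
nitrate (NO₃⁻): pKₐ(HNO₃) ≈ -1.3
fluoride (F⁻): pKₐ(HF) ≈ 3.2
p-nitrophenoxide (p-O₂N–C₆H₄–O⁻): pKₐ(p-nitrophenol) ≈ 7.2
ethoxide (CH₃CH₂O⁻): pKₐ(CH₃CH₂OH) ≈ 16
hydride (H⁻): pKₐ(H₂) ≈ 36 — extremely strong base; leaves only in special hydride-transfer contexts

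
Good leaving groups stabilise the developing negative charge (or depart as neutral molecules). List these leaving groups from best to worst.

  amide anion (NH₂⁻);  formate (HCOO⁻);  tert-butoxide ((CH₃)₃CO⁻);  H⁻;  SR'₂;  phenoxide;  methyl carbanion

A good leaving group is a weak base: the lower the pKₐ of its conjugate acid, the more readily it departs.
SR'₂: pKₐ(R'₂SH⁺) ≈ -7
formate (HCOO⁻): pKₐ(HCOOH) ≈ 3.8
phenoxide: pKₐ(C₆H₅OH (phenol)) ≈ 10
tert-butoxide ((CH₃)₃CO⁻): pKₐ(t-BuOH) ≈ 18
H⁻: pKₐ(H₂) ≈ 36
amide anion (NH₂⁻): pKₐ(NH₃) ≈ 38
methyl carbanion: pKₐ(CH₄) ≈ 48

SR'₂ > formate (HCOO⁻) > phenoxide > tert-butoxide ((CH₃)₃CO⁻) > H⁻ > amide anion (NH₂⁻) > methyl carbanion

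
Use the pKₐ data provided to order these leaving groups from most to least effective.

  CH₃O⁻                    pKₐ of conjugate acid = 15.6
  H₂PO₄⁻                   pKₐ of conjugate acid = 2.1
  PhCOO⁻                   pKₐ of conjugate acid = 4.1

Lower conjugate-acid pKₐ ⇒ weaker base ⇒ better leaving group.
Sorting by the given values: H₂PO₄⁻ (2.1), PhCOO⁻ (4.1), CH₃O⁻ (15.6).

H₂PO₄⁻ > PhCOO⁻ > CH₃O⁻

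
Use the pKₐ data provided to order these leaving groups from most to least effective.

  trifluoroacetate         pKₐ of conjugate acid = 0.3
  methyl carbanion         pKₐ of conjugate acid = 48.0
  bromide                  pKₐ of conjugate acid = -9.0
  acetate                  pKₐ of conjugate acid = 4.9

bromide > trifluoroacetate > acetate > methyl carbanion

Lower conjugate-acid pKₐ ⇒ weaker base ⇒ better leaving group.
Sorting by the given values: bromide (-9.0), trifluoroacetate (0.3), acetate (4.9), methyl carbanion (48.0).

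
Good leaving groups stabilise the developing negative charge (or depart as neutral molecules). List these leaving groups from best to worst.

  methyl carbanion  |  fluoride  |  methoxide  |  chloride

chloride > fluoride > methoxide > methyl carbanion

chloride: pKₐ(HCl) ≈ -7
fluoride: pKₐ(HF) ≈ 3.2
methoxide: pKₐ(CH₃OH) ≈ 15.5
methyl carbanion: pKₐ(CH₄) ≈ 48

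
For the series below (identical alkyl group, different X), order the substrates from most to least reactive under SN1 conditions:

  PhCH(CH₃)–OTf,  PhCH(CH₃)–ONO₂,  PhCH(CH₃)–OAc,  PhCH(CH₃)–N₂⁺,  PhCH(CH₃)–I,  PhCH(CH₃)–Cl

With the same alkyl group throughout, only the leaving group differentiates the rates.
Rank by basicity of the departing species: weakest base leaves most easily.
PhCH(CH₃)–N₂⁺ loses N₂: no meaningful conjugate acid; N₂ departs as an exceptionally stable neutral molecule
PhCH(CH₃)–OTf loses OTf⁻: pKₐ(CF₃SO₃H (triflic acid)) ≈ -14
PhCH(CH₃)–I loses I⁻: pKₐ(HI) ≈ -10
PhCH(CH₃)–Cl loses Cl⁻: pKₐ(HCl) ≈ -7
PhCH(CH₃)–ONO₂ loses NO₃⁻: pKₐ(HNO₃) ≈ -1.3
PhCH(CH₃)–OAc loses AcO⁻: pKₐ(CH₃COOH) ≈ 4.8

PhCH(CH₃)–N₂⁺ > PhCH(CH₃)–OTf > PhCH(CH₃)–I > PhCH(CH₃)–Cl > PhCH(CH₃)–ONO₂ > PhCH(CH₃)–OAc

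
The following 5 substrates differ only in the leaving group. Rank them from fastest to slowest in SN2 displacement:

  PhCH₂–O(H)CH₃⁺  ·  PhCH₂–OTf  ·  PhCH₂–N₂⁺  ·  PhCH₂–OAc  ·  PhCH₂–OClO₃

The skeletons are identical, so relative rate is governed entirely by leaving-group ability.
The more stable X⁻ (or X) is on its own — i.e. the weaker a base it is — the better a leaving group it makes.
PhCH₂–N₂⁺ loses N₂: no meaningful conjugate acid; N₂ departs as an exceptionally stable neutral molecule
PhCH₂–OTf loses OTf⁻: pKₐ(CF₃SO₃H (triflic acid)) ≈ -14
PhCH₂–OClO₃ loses ClO₄⁻: pKₐ(HClO₄) ≈ -10
PhCH₂–O(H)CH₃⁺ loses R'OH: pKₐ(R'OH₂⁺) ≈ -2.4
PhCH₂–OAc loses AcO⁻: pKₐ(CH₃COOH) ≈ 4.8

PhCH₂–N₂⁺ > PhCH₂–OTf > PhCH₂–OClO₃ > PhCH₂–O(H)CH₃⁺ > PhCH₂–OAc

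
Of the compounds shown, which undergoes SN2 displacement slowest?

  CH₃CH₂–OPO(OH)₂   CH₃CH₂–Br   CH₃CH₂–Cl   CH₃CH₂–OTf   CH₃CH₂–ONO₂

Identical carbon frameworks mean the comparison reduces to leaving-group quality.
Leaving-group ability tracks the stability of the departed species; conjugate-acid pKₐ is the usual yardstick (lower pKₐ → better LG).
CH₃CH₂–OTf loses OTf⁻: pKₐ(CF₃SO₃H (triflic acid)) ≈ -14
CH₃CH₂–Br loses Br⁻: pKₐ(HBr) ≈ -9
CH₃CH₂–Cl loses Cl⁻: pKₐ(HCl) ≈ -7
CH₃CH₂–ONO₂ loses NO₃⁻: pKₐ(HNO₃) ≈ -1.3
CH₃CH₂–OPO(OH)₂ loses H₂PO₄⁻: pKₐ(H₃PO₄) ≈ 2.1

CH₃CH₂–OPO(OH)₂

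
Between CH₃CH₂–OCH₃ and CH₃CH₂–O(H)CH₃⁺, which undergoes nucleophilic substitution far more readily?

From CH₃CH₂–OCH₃ the departing group would be CH₃O⁻ (pKₐ(CH₃OH) ≈ 15.5). Strong base; alkoxides do not leave unassisted.
From CH₃CH₂–O(H)CH₃⁺ the leaving group is R'OH (pKₐ(R'OH₂⁺) ≈ -2.4). Neutral; leaves from a protonated ether (an oxonium ion, R–O(H)R'⁺).
(In practice CH₃CH₂–O(H)CH₃⁺ is made from CH₃CH₂–OCH₃ by protonation with concentrated HI, allowing neutral methanol, rather than methoxide, to depart.)

CH₃CH₂–O(H)CH₃⁺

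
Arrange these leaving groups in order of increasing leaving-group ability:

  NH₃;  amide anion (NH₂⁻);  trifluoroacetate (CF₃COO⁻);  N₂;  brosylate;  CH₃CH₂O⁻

A good leaving group is a weak base: the lower the pKₐ of its conjugate acid, the more readily it departs.
N₂: no meaningful conjugate acid; N₂ departs as an exceptionally stable neutral molecule
brosylate: pKₐ(p-BrC₆H₄SO₃H) ≈ -2.8 — arenesulfonate with a p-bromo substituent
trifluoroacetate (CF₃COO⁻): pKₐ(CF₃COOH) ≈ 0.2 — strongly electron-withdrawing CF₃ stabilises the carboxylate
NH₃: pKₐ(NH₄⁺) ≈ 9.2
CH₃CH₂O⁻: pKₐ(CH₃CH₂OH) ≈ 16 — strong base; alkoxides do not leave unassisted
amide anion (NH₂⁻): pKₐ(NH₃) ≈ 38 — extremely strong base; never a leaving group
Listed from poorest to best leaving group as asked.

amide anion (NH₂⁻) < CH₃CH₂O⁻ < NH₃ < trifluoroacetate (CF₃COO⁻) < brosylate < N₂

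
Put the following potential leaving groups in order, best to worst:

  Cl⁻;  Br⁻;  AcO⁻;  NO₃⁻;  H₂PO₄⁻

Br⁻ > Cl⁻ > NO₃⁻ > H₂PO₄⁻ > AcO⁻

Rank by basicity of the departing species: weakest base leaves most easily.
Br⁻: pKₐ(HBr) ≈ -9
Cl⁻: pKₐ(HCl) ≈ -7
NO₃⁻: pKₐ(HNO₃) ≈ -1.3
H₂PO₄⁻: pKₐ(H₃PO₄) ≈ 2.1
AcO⁻: pKₐ(CH₃COOH) ≈ 4.8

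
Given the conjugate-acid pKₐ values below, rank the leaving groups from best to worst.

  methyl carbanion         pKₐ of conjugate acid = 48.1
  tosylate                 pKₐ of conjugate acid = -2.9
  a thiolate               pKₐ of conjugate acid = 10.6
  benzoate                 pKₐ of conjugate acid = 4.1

tosylate > benzoate > a thiolate > methyl carbanion

Lower conjugate-acid pKₐ ⇒ weaker base ⇒ better leaving group.
Sorting by the given values: tosylate (-2.9), benzoate (4.1), a thiolate (10.6), methyl carbanion (48.1).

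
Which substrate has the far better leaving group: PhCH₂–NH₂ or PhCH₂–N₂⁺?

PhCH₂–N₂⁺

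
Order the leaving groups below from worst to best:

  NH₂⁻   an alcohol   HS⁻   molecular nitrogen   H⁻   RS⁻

NH₂⁻ < H⁻ < RS⁻ < HS⁻ < an alcohol < molecular nitrogen

Rank by basicity of the departing species: weakest base leaves most easily.
molecular nitrogen: no meaningful conjugate acid; N₂ departs as an exceptionally stable neutral molecule
an alcohol: pKₐ(R'OH₂⁺) ≈ -2.4
HS⁻: pKₐ(H₂S) ≈ 7
RS⁻: pKₐ(RSH (a thiol)) ≈ 10.5
H⁻: pKₐ(H₂) ≈ 36
NH₂⁻: pKₐ(NH₃) ≈ 38
Listed from poorest to best leaving group as asked.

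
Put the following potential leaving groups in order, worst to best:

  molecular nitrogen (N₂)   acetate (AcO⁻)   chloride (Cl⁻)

acetate (AcO⁻) < chloride (Cl⁻) < molecular nitrogen (N₂)

molecular nitrogen (N₂): no meaningful conjugate acid; N₂ departs as an exceptionally stable neutral molecule
chloride (Cl⁻): pKₐ(HCl) ≈ -7 — moderately weak base
acetate (AcO⁻): pKₐ(CH₃COOH) ≈ 4.8
Listed from poorest to best leaving group as asked.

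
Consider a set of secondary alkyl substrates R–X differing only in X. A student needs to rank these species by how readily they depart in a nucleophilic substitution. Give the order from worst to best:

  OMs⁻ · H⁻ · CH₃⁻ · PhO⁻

CH₃⁻ < H⁻ < PhO⁻ < OMs⁻

OMs⁻: pKₐ(CH₃SO₃H (MsOH)) ≈ -1.9
PhO⁻: pKₐ(C₆H₅OH (phenol)) ≈ 10
H⁻: pKₐ(H₂) ≈ 36
CH₃⁻: pKₐ(CH₄) ≈ 48
The question asks for worst first, so the sequence is read in increasing leaving-group ability.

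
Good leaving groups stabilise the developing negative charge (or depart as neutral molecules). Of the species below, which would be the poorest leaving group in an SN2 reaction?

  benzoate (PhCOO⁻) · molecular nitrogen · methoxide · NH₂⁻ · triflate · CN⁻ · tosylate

NH₂⁻

molecular nitrogen: no meaningful conjugate acid; N₂ departs as an exceptionally stable neutral molecule
triflate: pKₐ(CF₃SO₃H (triflic acid)) ≈ -14
tosylate: pKₐ(p-CH₃C₆H₄SO₃H (TsOH)) ≈ -2.8
benzoate (PhCOO⁻): pKₐ(C₆H₅COOH) ≈ 4.2
CN⁻: pKₐ(HCN) ≈ 9.2
methoxide: pKₐ(CH₃OH) ≈ 15.5
NH₂⁻: pKₐ(NH₃) ≈ 38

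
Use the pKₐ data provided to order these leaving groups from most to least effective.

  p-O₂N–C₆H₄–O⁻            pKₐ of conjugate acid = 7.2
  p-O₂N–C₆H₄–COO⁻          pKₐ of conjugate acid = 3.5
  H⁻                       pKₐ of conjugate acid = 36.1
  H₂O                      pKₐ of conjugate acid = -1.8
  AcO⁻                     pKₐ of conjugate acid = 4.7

H₂O > p-O₂N–C₆H₄–COO⁻ > AcO⁻ > p-O₂N–C₆H₄–O⁻ > H⁻

Lower conjugate-acid pKₐ ⇒ weaker base ⇒ better leaving group.
Sorting by the given values: H₂O (-1.8), p-O₂N–C₆H₄–COO⁻ (3.5), AcO⁻ (4.7), p-O₂N–C₆H₄–O⁻ (7.2), H⁻ (36.1).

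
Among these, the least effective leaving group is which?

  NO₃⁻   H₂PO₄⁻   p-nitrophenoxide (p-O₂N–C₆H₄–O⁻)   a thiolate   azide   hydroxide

A good leaving group is a weak base: the lower the pKₐ of its conjugate acid, the more readily it departs.
NO₃⁻: pKₐ(HNO₃) ≈ -1.3
H₂PO₄⁻: pKₐ(H₃PO₄) ≈ 2.1
azide: pKₐ(HN₃) ≈ 4.7
p-nitrophenoxide (p-O₂N–C₆H₄–O⁻): pKₐ(p-nitrophenol) ≈ 7.2
a thiolate: pKₐ(RSH (a thiol)) ≈ 10.5
hydroxide: pKₐ(H₂O) ≈ 15.7

hydroxide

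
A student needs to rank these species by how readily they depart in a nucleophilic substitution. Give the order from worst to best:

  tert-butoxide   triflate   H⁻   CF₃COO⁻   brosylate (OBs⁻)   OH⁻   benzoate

H⁻ < tert-butoxide < OH⁻ < benzoate < CF₃COO⁻ < brosylate (OBs⁻) < triflate

Rank by basicity of the departing species: weakest base leaves most easily.
triflate: pKₐ(CF₃SO₃H (triflic acid)) ≈ -14
brosylate (OBs⁻): pKₐ(p-BrC₆H₄SO₃H) ≈ -2.8
CF₃COO⁻: pKₐ(CF₃COOH) ≈ 0.2
benzoate: pKₐ(C₆H₅COOH) ≈ 4.2
OH⁻: pKₐ(H₂O) ≈ 15.7
tert-butoxide: pKₐ(t-BuOH) ≈ 18
H⁻: pKₐ(H₂) ≈ 36
The question asks for worst first, so the sequence is read in increasing leaving-group ability.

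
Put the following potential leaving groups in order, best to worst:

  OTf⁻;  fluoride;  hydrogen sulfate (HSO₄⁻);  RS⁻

Rank by basicity of the departing species: weakest base leaves most easily.
OTf⁻: pKₐ(CF₃SO₃H (triflic acid)) ≈ -14 — charge spread over three oxygens and a CF₃ group; the premier leaving group in synthesis
hydrogen sulfate (HSO₄⁻): pKₐ(H₂SO₄) ≈ -3
fluoride: pKₐ(HF) ≈ 3.2
RS⁻: pKₐ(RSH (a thiol)) ≈ 10.5

OTf⁻ > hydrogen sulfate (HSO₄⁻) > fluoride > RS⁻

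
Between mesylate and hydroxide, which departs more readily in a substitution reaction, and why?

mesylate is the better leaving group.
pKₐ(CH₃SO₃H (MsOH)) ≈ -1.9 versus pKₐ(H₂O) ≈ 15.7: mesylate is the much weaker base.
Resonance-delocalised alkanesulfonate.

mesylate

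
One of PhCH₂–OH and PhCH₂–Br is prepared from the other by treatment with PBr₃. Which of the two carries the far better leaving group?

PhCH₂–Br

From PhCH₂–OH the departing group would be OH⁻ (pKₐ(H₂O) ≈ 15.7). Strong base; essentially never leaves without prior activation.
From PhCH₂–Br the leaving group is Br⁻ (pKₐ(HBr) ≈ -9). Weak base; good leaving group.
Treatment with PBr₃ works by replacing the hydroxyl with bromide, making PhCH₂–Br enormously more reactive.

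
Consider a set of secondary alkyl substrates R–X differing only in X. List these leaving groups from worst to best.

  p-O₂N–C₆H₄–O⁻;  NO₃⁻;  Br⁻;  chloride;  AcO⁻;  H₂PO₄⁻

Br⁻: pKₐ(HBr) ≈ -9
chloride: pKₐ(HCl) ≈ -7 — moderately weak base
NO₃⁻: pKₐ(HNO₃) ≈ -1.3
H₂PO₄⁻: pKₐ(H₃PO₄) ≈ 2.1
AcO⁻: pKₐ(CH₃COOH) ≈ 4.8 — resonance-stabilised but still a weak base
p-O₂N–C₆H₄–O⁻: pKₐ(p-nitrophenol) ≈ 7.2 — nitro group delocalises the charge; the classic chromogenic LG
The question asks for worst first, so the sequence is read in increasing leaving-group ability.

p-O₂N–C₆H₄–O⁻ < AcO⁻ < H₂PO₄⁻ < NO₃⁻ < chloride < Br⁻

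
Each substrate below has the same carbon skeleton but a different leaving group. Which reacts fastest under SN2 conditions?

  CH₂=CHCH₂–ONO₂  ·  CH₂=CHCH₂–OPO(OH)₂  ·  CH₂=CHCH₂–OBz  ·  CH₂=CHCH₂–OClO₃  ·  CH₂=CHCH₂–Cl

With the same alkyl group throughout, only the leaving group differentiates the rates.
Leaving-group ability tracks the stability of the departed species; conjugate-acid pKₐ is the usual yardstick (lower pKₐ → better LG).
CH₂=CHCH₂–OClO₃ loses ClO₄⁻: pKₐ(HClO₄) ≈ -10
CH₂=CHCH₂–Cl loses Cl⁻: pKₐ(HCl) ≈ -7
CH₂=CHCH₂–ONO₂ loses NO₃⁻: pKₐ(HNO₃) ≈ -1.3
CH₂=CHCH₂–OPO(OH)₂ loses H₂PO₄⁻: pKₐ(H₃PO₄) ≈ 2.1
CH₂=CHCH₂–OBz loses PhCOO⁻: pKₐ(C₆H₅COOH) ≈ 4.2

CH₂=CHCH₂–OClO₃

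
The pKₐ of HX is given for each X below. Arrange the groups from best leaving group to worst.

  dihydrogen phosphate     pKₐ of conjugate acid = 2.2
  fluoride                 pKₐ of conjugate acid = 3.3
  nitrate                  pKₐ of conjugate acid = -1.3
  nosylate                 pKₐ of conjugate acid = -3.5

nosylate > nitrate > dihydrogen phosphate > fluoride

Lower conjugate-acid pKₐ ⇒ weaker base ⇒ better leaving group.
Sorting by the given values: nosylate (-3.5), nitrate (-1.3), dihydrogen phosphate (2.2), fluoride (3.3).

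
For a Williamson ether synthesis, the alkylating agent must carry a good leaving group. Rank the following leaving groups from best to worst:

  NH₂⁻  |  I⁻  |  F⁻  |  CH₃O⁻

A good leaving group is a weak base: the lower the pKₐ of its conjugate acid, the more readily it departs.
I⁻: pKₐ(HI) ≈ -10 — large, highly polarisable; very weak base
F⁻: pKₐ(HF) ≈ 3.2 — small and strongly basic; the poor halide leaving group
CH₃O⁻: pKₐ(CH₃OH) ≈ 15.5 — strong base; alkoxides do not leave unassisted
NH₂⁻: pKₐ(NH₃) ≈ 38 — extremely strong base; never a leaving group

I⁻ > F⁻ > CH₃O⁻ > NH₂⁻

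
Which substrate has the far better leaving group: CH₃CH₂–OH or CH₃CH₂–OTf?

CH₃CH₂–OTf

From CH₃CH₂–OH the departing group would be OH⁻ (pKₐ(H₂O) ≈ 15.7). Strong base; essentially never leaves without prior activation.
From CH₃CH₂–OTf the leaving group is OTf⁻ (pKₐ(CF₃SO₃H (triflic acid)) ≈ -14). Charge spread over three oxygens and a CF₃ group; the premier leaving group in synthesis.
(In practice CH₃CH₂–OTf is made from CH₃CH₂–OH by treatment with Tf₂O / 2,6-lutidine, converting the hydroxyl into a triflate.)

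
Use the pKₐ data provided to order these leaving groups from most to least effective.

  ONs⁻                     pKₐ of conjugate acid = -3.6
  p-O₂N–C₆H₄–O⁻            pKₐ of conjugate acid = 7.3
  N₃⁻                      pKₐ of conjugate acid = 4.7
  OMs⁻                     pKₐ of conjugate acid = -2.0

Lower conjugate-acid pKₐ ⇒ weaker base ⇒ better leaving group.
Sorting by the given values: ONs⁻ (-3.6), OMs⁻ (-2.0), N₃⁻ (4.7), p-O₂N–C₆H₄–O⁻ (7.3).

ONs⁻ > OMs⁻ > N₃⁻ > p-O₂N–C₆H₄–O⁻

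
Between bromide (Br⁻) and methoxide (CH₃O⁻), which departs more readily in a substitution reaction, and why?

bromide (Br⁻)

bromide (Br⁻) is the better leaving group.
pKₐ(HBr) ≈ -9 versus pKₐ(CH₃OH) ≈ 15.5: bromide (Br⁻) is the much weaker base.
Weak base; good leaving group.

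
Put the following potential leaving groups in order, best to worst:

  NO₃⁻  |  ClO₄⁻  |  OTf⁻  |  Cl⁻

Rank by basicity of the departing species: weakest base leaves most easily.
OTf⁻: pKₐ(CF₃SO₃H (triflic acid)) ≈ -14
ClO₄⁻: pKₐ(HClO₄) ≈ -10
Cl⁻: pKₐ(HCl) ≈ -7 — moderately weak base
NO₃⁻: pKₐ(HNO₃) ≈ -1.3 — resonance-delocalised over three oxygens

OTf⁻ > ClO₄⁻ > Cl⁻ > NO₃⁻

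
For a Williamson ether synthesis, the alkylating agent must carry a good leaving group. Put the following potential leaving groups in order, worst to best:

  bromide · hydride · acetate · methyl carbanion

methyl carbanion < hydride < acetate < bromide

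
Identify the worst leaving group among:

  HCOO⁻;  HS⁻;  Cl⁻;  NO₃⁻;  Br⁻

Br⁻: pKₐ(HBr) ≈ -9
Cl⁻: pKₐ(HCl) ≈ -7
NO₃⁻: pKₐ(HNO₃) ≈ -1.3
HCOO⁻: pKₐ(HCOOH) ≈ 3.8
HS⁻: pKₐ(H₂S) ≈ 7

HS⁻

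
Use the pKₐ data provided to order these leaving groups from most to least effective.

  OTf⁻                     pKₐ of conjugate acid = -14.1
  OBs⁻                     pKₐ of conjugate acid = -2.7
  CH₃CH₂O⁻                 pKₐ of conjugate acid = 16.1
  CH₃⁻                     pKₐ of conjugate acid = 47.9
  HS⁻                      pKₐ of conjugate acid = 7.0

Lower conjugate-acid pKₐ ⇒ weaker base ⇒ better leaving group.
Sorting by the given values: OTf⁻ (-14.1), OBs⁻ (-2.7), HS⁻ (7.0), CH₃CH₂O⁻ (16.1), CH₃⁻ (47.9).

OTf⁻ > OBs⁻ > HS⁻ > CH₃CH₂O⁻ > CH₃⁻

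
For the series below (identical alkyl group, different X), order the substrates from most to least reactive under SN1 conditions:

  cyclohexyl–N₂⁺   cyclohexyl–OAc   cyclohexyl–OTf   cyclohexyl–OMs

The skeletons are identical, so relative rate is governed entirely by leaving-group ability.
A good leaving group is a weak base: the lower the pKₐ of its conjugate acid, the more readily it departs.
cyclohexyl–N₂⁺ loses N₂: no meaningful conjugate acid; N₂ departs as an exceptionally stable neutral molecule
cyclohexyl–OTf loses OTf⁻: pKₐ(CF₃SO₃H (triflic acid)) ≈ -14
cyclohexyl–OMs loses OMs⁻: pKₐ(CH₃SO₃H (MsOH)) ≈ -1.9
cyclohexyl–OAc loses AcO⁻: pKₐ(CH₃COOH) ≈ 4.8

cyclohexyl–N₂⁺ > cyclohexyl–OTf > cyclohexyl–OMs > cyclohexyl–OAc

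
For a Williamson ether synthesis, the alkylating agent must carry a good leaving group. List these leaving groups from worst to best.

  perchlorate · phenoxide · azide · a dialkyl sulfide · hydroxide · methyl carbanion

perchlorate: pKₐ(HClO₄) ≈ -10
a dialkyl sulfide: pKₐ(R'₂SH⁺) ≈ -7
azide: pKₐ(HN₃) ≈ 4.7
phenoxide: pKₐ(C₆H₅OH (phenol)) ≈ 10
hydroxide: pKₐ(H₂O) ≈ 15.7
methyl carbanion: pKₐ(CH₄) ≈ 48
The question asks for worst first, so the sequence is read in increasing leaving-group ability.

methyl carbanion < hydroxide < phenoxide < azide < a dialkyl sulfide < perchlorate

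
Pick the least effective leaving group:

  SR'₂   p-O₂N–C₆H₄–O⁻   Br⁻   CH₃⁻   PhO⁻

The more stable X⁻ (or X) is on its own — i.e. the weaker a base it is — the better a leaving group it makes.
Br⁻: pKₐ(HBr) ≈ -9
SR'₂: pKₐ(R'₂SH⁺) ≈ -7
p-O₂N–C₆H₄–O⁻: pKₐ(p-nitrophenol) ≈ 7.2
PhO⁻: pKₐ(C₆H₅OH (phenol)) ≈ 10
CH₃⁻: pKₐ(CH₄) ≈ 48

CH₃⁻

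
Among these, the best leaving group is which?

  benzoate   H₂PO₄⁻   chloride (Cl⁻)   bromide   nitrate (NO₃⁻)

bromide

A good leaving group is a weak base: the lower the pKₐ of its conjugate acid, the more readily it departs.
bromide: pKₐ(HBr) ≈ -9
chloride (Cl⁻): pKₐ(HCl) ≈ -7
nitrate (NO₃⁻): pKₐ(HNO₃) ≈ -1.3
H₂PO₄⁻: pKₐ(H₃PO₄) ≈ 2.1
benzoate: pKₐ(C₆H₅COOH) ≈ 4.2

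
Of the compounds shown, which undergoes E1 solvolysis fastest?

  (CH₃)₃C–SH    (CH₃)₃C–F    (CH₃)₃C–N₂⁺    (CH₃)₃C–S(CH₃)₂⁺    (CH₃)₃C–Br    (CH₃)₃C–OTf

(CH₃)₃C–N₂⁺

Same R in every case — rank the leaving groups.
Rank by basicity of the departing species: weakest base leaves most easily.
(CH₃)₃C–N₂⁺ loses N₂: no meaningful conjugate acid; N₂ departs as an exceptionally stable neutral molecule
(CH₃)₃C–OTf loses OTf⁻: pKₐ(CF₃SO₃H (triflic acid)) ≈ -14
(CH₃)₃C–Br loses Br⁻: pKₐ(HBr) ≈ -9
(CH₃)₃C–S(CH₃)₂⁺ loses SR'₂: pKₐ(R'₂SH⁺) ≈ -7
(CH₃)₃C–F loses F⁻: pKₐ(HF) ≈ 3.2
(CH₃)₃C–SH loses HS⁻: pKₐ(H₂S) ≈ 7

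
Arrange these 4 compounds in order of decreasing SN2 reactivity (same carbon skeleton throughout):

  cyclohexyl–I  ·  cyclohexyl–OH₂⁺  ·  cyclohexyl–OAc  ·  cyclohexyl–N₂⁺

cyclohexyl–N₂⁺ > cyclohexyl–I > cyclohexyl–OH₂⁺ > cyclohexyl–OAc

Same R in every case — rank the leaving groups.
Rank by basicity of the departing species: weakest base leaves most easily.
cyclohexyl–N₂⁺ loses N₂: no meaningful conjugate acid; N₂ departs as an exceptionally stable neutral molecule
cyclohexyl–I loses I⁻: pKₐ(HI) ≈ -10
cyclohexyl–OH₂⁺ loses H₂O: pKₐ(H₃O⁺) ≈ -1.7
cyclohexyl–OAc loses AcO⁻: pKₐ(CH₃COOH) ≈ 4.8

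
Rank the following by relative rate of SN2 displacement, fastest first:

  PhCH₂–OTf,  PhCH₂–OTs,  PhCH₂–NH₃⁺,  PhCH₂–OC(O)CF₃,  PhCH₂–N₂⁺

Identical carbon frameworks mean the comparison reduces to leaving-group quality.
Rank by basicity of the departing species: weakest base leaves most easily.
PhCH₂–N₂⁺ loses N₂: no meaningful conjugate acid; N₂ departs as an exceptionally stable neutral molecule
PhCH₂–OTf loses OTf⁻: pKₐ(CF₃SO₃H (triflic acid)) ≈ -14
PhCH₂–OTs loses OTs⁻: pKₐ(p-CH₃C₆H₄SO₃H (TsOH)) ≈ -2.8
PhCH₂–OC(O)CF₃ loses CF₃COO⁻: pKₐ(CF₃COOH) ≈ 0.2
PhCH₂–NH₃⁺ loses NH₃: pKₐ(NH₄⁺) ≈ 9.2

PhCH₂–N₂⁺ > PhCH₂–OTf > PhCH₂–OTs > PhCH₂–OC(O)CF₃ > PhCH₂–NH₃⁺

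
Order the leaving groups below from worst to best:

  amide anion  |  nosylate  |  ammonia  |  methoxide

amide anion < methoxide < ammonia < nosylate

nosylate: pKₐ(p-O₂NC₆H₄SO₃H) ≈ -3.5 — p-nitro group further stabilises the sulfonate
ammonia: pKₐ(NH₄⁺) ≈ 9.2
methoxide: pKₐ(CH₃OH) ≈ 15.5 — strong base; alkoxides do not leave unassisted
amide anion: pKₐ(NH₃) ≈ 38 — extremely strong base; never a leaving group
The question asks for worst first, so the sequence is read in increasing leaving-group ability.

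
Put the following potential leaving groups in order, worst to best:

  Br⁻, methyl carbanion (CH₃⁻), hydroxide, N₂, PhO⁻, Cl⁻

methyl carbanion (CH₃⁻) < hydroxide < PhO⁻ < Cl⁻ < Br⁻ < N₂

N₂: no meaningful conjugate acid; N₂ departs as an exceptionally stable neutral molecule
Br⁻: pKₐ(HBr) ≈ -9 — weak base; good leaving group
Cl⁻: pKₐ(HCl) ≈ -7 — moderately weak base
PhO⁻: pKₐ(C₆H₅OH (phenol)) ≈ 10 — resonance into the ring helps, but still a poor LG
hydroxide: pKₐ(H₂O) ≈ 15.7 — strong base; essentially never leaves without prior activation
methyl carbanion (CH₃⁻): pKₐ(CH₄) ≈ 48 — unstabilised carbanion; the worst conceivable leaving group
Listed from poorest to best leaving group as asked.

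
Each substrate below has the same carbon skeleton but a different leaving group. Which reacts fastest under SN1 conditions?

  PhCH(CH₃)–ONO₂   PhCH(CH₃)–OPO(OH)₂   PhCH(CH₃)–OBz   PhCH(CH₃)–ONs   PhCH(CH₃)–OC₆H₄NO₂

Same R in every case — rank the leaving groups.
Leaving-group ability tracks the stability of the departed species; conjugate-acid pKₐ is the usual yardstick (lower pKₐ → better LG).
PhCH(CH₃)–ONs loses ONs⁻: pKₐ(p-O₂NC₆H₄SO₃H) ≈ -3.5
PhCH(CH₃)–ONO₂ loses NO₃⁻: pKₐ(HNO₃) ≈ -1.3
PhCH(CH₃)–OPO(OH)₂ loses H₂PO₄⁻: pKₐ(H₃PO₄) ≈ 2.1
PhCH(CH₃)–OBz loses PhCOO⁻: pKₐ(C₆H₅COOH) ≈ 4.2
PhCH(CH₃)–OC₆H₄NO₂ loses p-O₂N–C₆H₄–O⁻: pKₐ(p-nitrophenol) ≈ 7.2

PhCH(CH₃)–ONs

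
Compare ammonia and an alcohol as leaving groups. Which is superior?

an alcohol is the better leaving group.
pKₐ(R'OH₂⁺) ≈ -2.4 versus pKₐ(NH₄⁺) ≈ 9.2: an alcohol is the much weaker base.
Neutral; leaves from a protonated ether (an oxonium ion, R–O(H)R'⁺).

an alcohol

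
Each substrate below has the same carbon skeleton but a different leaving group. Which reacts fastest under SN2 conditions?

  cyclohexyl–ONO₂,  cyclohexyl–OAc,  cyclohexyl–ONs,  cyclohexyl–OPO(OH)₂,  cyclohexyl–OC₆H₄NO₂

Identical carbon frameworks mean the comparison reduces to leaving-group quality.
Leaving-group ability tracks the stability of the departed species; conjugate-acid pKₐ is the usual yardstick (lower pKₐ → better LG).
cyclohexyl–ONs loses ONs⁻: pKₐ(p-O₂NC₆H₄SO₃H) ≈ -3.5
cyclohexyl–ONO₂ loses NO₃⁻: pKₐ(HNO₃) ≈ -1.3
cyclohexyl–OPO(OH)₂ loses H₂PO₄⁻: pKₐ(H₃PO₄) ≈ 2.1
cyclohexyl–OAc loses AcO⁻: pKₐ(CH₃COOH) ≈ 4.8
cyclohexyl–OC₆H₄NO₂ loses p-O₂N–C₆H₄–O⁻: pKₐ(p-nitrophenol) ≈ 7.2

cyclohexyl–ONs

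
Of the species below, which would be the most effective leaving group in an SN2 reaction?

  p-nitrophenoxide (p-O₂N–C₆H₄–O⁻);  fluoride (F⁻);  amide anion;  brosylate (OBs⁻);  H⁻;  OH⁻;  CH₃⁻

brosylate (OBs⁻)

A good leaving group is a weak base: the lower the pKₐ of its conjugate acid, the more readily it departs.
brosylate (OBs⁻): pKₐ(p-BrC₆H₄SO₃H) ≈ -2.8
fluoride (F⁻): pKₐ(HF) ≈ 3.2
p-nitrophenoxide (p-O₂N–C₆H₄–O⁻): pKₐ(p-nitrophenol) ≈ 7.2
OH⁻: pKₐ(H₂O) ≈ 15.7
H⁻: pKₐ(H₂) ≈ 36
amide anion: pKₐ(NH₃) ≈ 38
CH₃⁻: pKₐ(CH₄) ≈ 48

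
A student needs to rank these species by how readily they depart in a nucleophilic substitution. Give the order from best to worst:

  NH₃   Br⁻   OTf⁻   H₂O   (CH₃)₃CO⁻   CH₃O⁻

The more stable X⁻ (or X) is on its own — i.e. the weaker a base it is — the better a leaving group it makes.
OTf⁻: pKₐ(CF₃SO₃H (triflic acid)) ≈ -14
Br⁻: pKₐ(HBr) ≈ -9
H₂O: pKₐ(H₃O⁺) ≈ -1.7
NH₃: pKₐ(NH₄⁺) ≈ 9.2
CH₃O⁻: pKₐ(CH₃OH) ≈ 15.5
(CH₃)₃CO⁻: pKₐ(t-BuOH) ≈ 18

OTf⁻ > Br⁻ > H₂O > NH₃ > CH₃O⁻ > (CH₃)₃CO⁻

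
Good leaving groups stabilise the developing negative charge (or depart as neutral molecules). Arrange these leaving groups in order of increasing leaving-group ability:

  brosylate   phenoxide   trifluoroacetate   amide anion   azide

amide anion < phenoxide < azide < trifluoroacetate < brosylate

brosylate: pKₐ(p-BrC₆H₄SO₃H) ≈ -2.8
trifluoroacetate: pKₐ(CF₃COOH) ≈ 0.2
azide: pKₐ(HN₃) ≈ 4.7
phenoxide: pKₐ(C₆H₅OH (phenol)) ≈ 10
amide anion: pKₐ(NH₃) ≈ 38
The question asks for worst first, so the sequence is read in increasing leaving-group ability.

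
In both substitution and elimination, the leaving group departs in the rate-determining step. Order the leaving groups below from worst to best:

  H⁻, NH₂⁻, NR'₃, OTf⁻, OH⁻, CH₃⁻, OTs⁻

A good leaving group is a weak base: the lower the pKₐ of its conjugate acid, the more readily it departs.
OTf⁻: pKₐ(CF₃SO₃H (triflic acid)) ≈ -14 — charge spread over three oxygens and a CF₃ group; the premier leaving group in synthesis
OTs⁻: pKₐ(p-CH₃C₆H₄SO₃H (TsOH)) ≈ -2.8 — resonance-delocalised arenesulfonate
NR'₃: pKₐ(R'₃NH⁺) ≈ 10.7 — neutral but still a fairly strong base; Hofmann-elimination LG
OH⁻: pKₐ(H₂O) ≈ 15.7 — strong base; essentially never leaves without prior activation
H⁻: pKₐ(H₂) ≈ 36 — extremely strong base; leaves only in special hydride-transfer contexts
NH₂⁻: pKₐ(NH₃) ≈ 38 — extremely strong base; never a leaving group
CH₃⁻: pKₐ(CH₄) ≈ 48 — unstabilised carbanion; the worst conceivable leaving group
Listed from poorest to best leaving group as asked.

CH₃⁻ < NH₂⁻ < H⁻ < OH⁻ < NR'₃ < OTs⁻ < OTf⁻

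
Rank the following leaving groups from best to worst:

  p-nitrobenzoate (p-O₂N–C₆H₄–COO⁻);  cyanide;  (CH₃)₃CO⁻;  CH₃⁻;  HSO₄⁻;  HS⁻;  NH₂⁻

The more stable X⁻ (or X) is on its own — i.e. the weaker a base it is — the better a leaving group it makes.
HSO₄⁻: pKₐ(H₂SO₄) ≈ -3
p-nitrobenzoate (p-O₂N–C₆H₄–COO⁻): pKₐ(p-nitrobenzoic acid) ≈ 3.4
HS⁻: pKₐ(H₂S) ≈ 7 — larger and more polarisable than the oxygen analogue
cyanide: pKₐ(HCN) ≈ 9.2
(CH₃)₃CO⁻: pKₐ(t-BuOH) ≈ 18 — bulky, strongly basic alkoxide
NH₂⁻: pKₐ(NH₃) ≈ 38 — extremely strong base; never a leaving group
CH₃⁻: pKₐ(CH₄) ≈ 48

HSO₄⁻ > p-nitrobenzoate (p-O₂N–C₆H₄–COO⁻) > HS⁻ > cyanide > (CH₃)₃CO⁻ > NH₂⁻ > CH₃⁻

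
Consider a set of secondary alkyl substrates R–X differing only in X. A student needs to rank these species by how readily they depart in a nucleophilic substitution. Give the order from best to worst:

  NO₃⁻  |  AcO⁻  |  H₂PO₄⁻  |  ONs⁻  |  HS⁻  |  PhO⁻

A good leaving group is a weak base: the lower the pKₐ of its conjugate acid, the more readily it departs.
ONs⁻: pKₐ(p-O₂NC₆H₄SO₃H) ≈ -3.5
NO₃⁻: pKₐ(HNO₃) ≈ -1.3
H₂PO₄⁻: pKₐ(H₃PO₄) ≈ 2.1
AcO⁻: pKₐ(CH₃COOH) ≈ 4.8
HS⁻: pKₐ(H₂S) ≈ 7
PhO⁻: pKₐ(C₆H₅OH (phenol)) ≈ 10

ONs⁻ > NO₃⁻ > H₂PO₄⁻ > AcO⁻ > HS⁻ > PhO⁻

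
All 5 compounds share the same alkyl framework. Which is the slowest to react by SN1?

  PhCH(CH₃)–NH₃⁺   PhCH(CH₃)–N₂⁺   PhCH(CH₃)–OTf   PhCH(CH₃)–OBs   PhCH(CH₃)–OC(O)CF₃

PhCH(CH₃)–NH₃⁺

With the same alkyl group throughout, only the leaving group differentiates the rates.
Leaving-group ability tracks the stability of the departed species; conjugate-acid pKₐ is the usual yardstick (lower pKₐ → better LG).
PhCH(CH₃)–N₂⁺ loses N₂: no meaningful conjugate acid; N₂ departs as an exceptionally stable neutral molecule
PhCH(CH₃)–OTf loses OTf⁻: pKₐ(CF₃SO₃H (triflic acid)) ≈ -14
PhCH(CH₃)–OBs loses OBs⁻: pKₐ(p-BrC₆H₄SO₃H) ≈ -2.8
PhCH(CH₃)–OC(O)CF₃ loses CF₃COO⁻: pKₐ(CF₃COOH) ≈ 0.2
PhCH(CH₃)–NH₃⁺ loses NH₃: pKₐ(NH₄⁺) ≈ 9.2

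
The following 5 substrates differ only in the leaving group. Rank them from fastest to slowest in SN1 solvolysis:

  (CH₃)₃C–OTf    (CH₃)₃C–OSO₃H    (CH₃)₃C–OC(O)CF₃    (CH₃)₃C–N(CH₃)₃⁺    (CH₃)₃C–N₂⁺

Same R in every case — rank the leaving groups.
A good leaving group is a weak base: the lower the pKₐ of its conjugate acid, the more readily it departs.
(CH₃)₃C–N₂⁺ loses N₂: no meaningful conjugate acid; N₂ departs as an exceptionally stable neutral molecule
(CH₃)₃C–OTf loses OTf⁻: pKₐ(CF₃SO₃H (triflic acid)) ≈ -14
(CH₃)₃C–OSO₃H loses HSO₄⁻: pKₐ(H₂SO₄) ≈ -3
(CH₃)₃C–OC(O)CF₃ loses CF₃COO⁻: pKₐ(CF₃COOH) ≈ 0.2
(CH₃)₃C–N(CH₃)₃⁺ loses NR'₃: pKₐ(R'₃NH⁺) ≈ 10.7

(CH₃)₃C–N₂⁺ > (CH₃)₃C–OTf > (CH₃)₃C–OSO₃H > (CH₃)₃C–OC(O)CF₃ > (CH₃)₃C–N(CH₃)₃⁺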